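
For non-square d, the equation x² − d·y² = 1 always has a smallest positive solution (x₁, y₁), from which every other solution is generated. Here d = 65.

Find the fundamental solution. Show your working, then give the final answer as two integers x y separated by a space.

√65 → a₀=8, period (16); ℓ=1 odd so k=1
a_0=8:  p_0=8·1+0=8,  q_0=8·0+1=1
a_1=16:  p_1=16·8+1=129,  q_1=16·1+0=16
fundamental: x₁=129, y₁=16  (since 16641 − 65·256 = 1)

129 16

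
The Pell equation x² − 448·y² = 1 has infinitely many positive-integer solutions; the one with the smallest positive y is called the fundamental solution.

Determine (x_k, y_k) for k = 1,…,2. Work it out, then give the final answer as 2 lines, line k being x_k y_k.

127 6
32257 1524

√448 = [21; 6,42, …], period ℓ=2 (even) → k=1
step 0: (21, 1)  from 21·(1,0) + (0,1)
step 1: (127, 6)  from 6·(21,1) + (1,0)
fundamental: x₁=127, y₁=6  (since 16129 − 448·36 = 1)
(127+6√448)^2 = 32257 + 1524√448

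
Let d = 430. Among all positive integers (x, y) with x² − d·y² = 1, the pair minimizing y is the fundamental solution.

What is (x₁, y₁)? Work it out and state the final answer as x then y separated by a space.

2862251 138030

√430 = [20; 1,2,1,3,1,…,2,1,40, …], period ℓ=14 (even) → k=13
step 0: (20, 1)  from 20·(1,0) + (0,1)
step 1: (21, 1)  from 1·(20,1) + (1,0)
step 2: (62, 3)  from 2·(21,1) + (20,1)
…
step 4: (311, 15)  from 3·(83,4) + (62,3)
…
step 6: (2675, 129)  from 6·(394,19) + (311,15)
step 7: (21794, 1051)  from 8·(2675,129) + (394,19)
…
step 9: (155233, 7486)  from 1·(133439,6435) + (21794,1051)
step 10: (599138, 28893)  from 3·(155233,7486) + (133439,6435)
step 11: (754371, 36379)  from 1·(599138,28893) + (155233,7486)
step 12: (2107880, 101651)  from 2·(754371,36379) + (599138,28893)
step 13: (2862251, 138030)  from 1·(2107880,101651) + (754371,36379)
fundamental: x₁=2862251, y₁=138030  (since 8192480787001 − 430·19052280900 = 1)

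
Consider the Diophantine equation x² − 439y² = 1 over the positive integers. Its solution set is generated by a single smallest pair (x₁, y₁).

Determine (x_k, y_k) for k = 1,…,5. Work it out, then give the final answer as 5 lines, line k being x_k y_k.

440 21
387199 18480
340734680 16262379
299846131201 14310875040
263864254722200 12593553772821

[20; 1,19,1,40] for √439; ℓ=4 ⇒ convergent index 3
step 0: (20, 1)  from 20·(1,0) + (0,1)
…
step 2: (419, 20)  from 19·(21,1) + (20,1)
step 3: (440, 21)  from 1·(419,20) + (21,1)
→ (440, 21).  Check: 440²=193600, 439·21²=193599, difference 1.
(x_2, y_2) = (440·440 + 439·21·21, 440·21 + 21·440) = (387199, 18480)
(x_3, y_3) = (440·387199 + 439·21·18480, 440·18480 + 21·387199) = (340734680, 16262379)
(x_4, y_4) = (440·340734680 + 439·21·16262379, 440·16262379 + 21·340734680) = (299846131201, 14310875040)
(x_5, y_5) = (440·299846131201 + 439·21·14310875040, 440·14310875040 + 21·299846131201) = (263864254722200, 12593553772821)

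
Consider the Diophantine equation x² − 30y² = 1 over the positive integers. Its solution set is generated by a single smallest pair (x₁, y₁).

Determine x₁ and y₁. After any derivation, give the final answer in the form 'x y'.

d=30: √d = [5; 2,10] (ℓ=2, even), read p_1/q_1
i=0: a=5 ⇒ p=5, q=1
i=1: a=2 ⇒ p=11, q=2
fundamental: x₁=11, y₁=2  (since 121 − 30·4 = 1)

11 2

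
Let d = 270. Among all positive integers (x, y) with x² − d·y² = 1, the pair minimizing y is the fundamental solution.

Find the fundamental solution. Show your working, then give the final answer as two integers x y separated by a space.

√270 = [16; 2,3,6,3,2,32, …], period ℓ=6 (even) → k=5
step 0: (16, 1)  from 16·(1,0) + (0,1)
…
step 2: (115, 7)  from 3·(33,2) + (16,1)
…
step 4: (2284, 139)  from 3·(723,44) + (115,7)
step 5: (5291, 322)  from 2·(2284,139) + (723,44)
(x₁, y₁) = (5291, 322);  5291² − 270·322² = 1 ✓

5291 322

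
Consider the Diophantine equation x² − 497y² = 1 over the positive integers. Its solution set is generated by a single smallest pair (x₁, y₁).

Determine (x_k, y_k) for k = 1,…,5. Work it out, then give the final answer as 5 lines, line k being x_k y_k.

[22; 3,2,2,5,6,5,2,2,3,44] for √497; ℓ=10 ⇒ convergent index 9
a_0=22:  p_0=22·1+0=22,  q_0=22·0+1=1
…
a_5=6:  p_5=6·2051+379=12685,  q_5=6·92+17=569
…
a_8=2:  p_8=2·143637+65476=352750,  q_8=2·6443+2937=15823
a_9=3:  p_9=3·352750+143637=1201887,  q_9=3·15823+6443=53912
(x₁, y₁) = (1201887, 53912);  1201887² − 497·53912² = 1 ✓
n=2: (1201887,53912)∘(1201887,53912) = (1201887·1201887+497·53912·53912, 1201887·53912+53912·1201887) = (2889064721537,129592263888)
n=3: (2889064721537,129592263888)∘(1201887,53912) = (1201887·2889064721537+497·53912·129592263888, 1201887·129592263888+53912·2889064721537) = (6944658661946678751,311510514535059400)
n=4: (6944658661946678751,311510514535059400)∘(1201887,53912) = (1201887·6944658661946678751+497·53912·311510514535059400, 1201887·311510514535059400+53912·6944658661946678751) = (16693389930459326703284737,748800875565868281911712)
n=5: (16693389930459326703284737,748800875565868281911712)∘(1201887,53912) = (1201887·16693389930459326703284737+497·53912·748800875565868281911712, 1201887·748800875565868281911712+53912·16693389930459326703284737) = (40127136686692992928199618718687,1799948075862157952969508541688)

1201887 53912
2889064721537 129592263888
6944658661946678751 311510514535059400
16693389930459326703284737 748800875565868281911712
40127136686692992928199618718687 1799948075862157952969508541688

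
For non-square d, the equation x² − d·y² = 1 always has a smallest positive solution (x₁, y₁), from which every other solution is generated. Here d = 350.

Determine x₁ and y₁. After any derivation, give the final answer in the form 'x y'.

[18; 1,2,2,2,1,36] for √350; ℓ=6 ⇒ convergent index 5
k=0  a_k=18  p_k/q_k = 18/1
…
k=2  a_k=2  p_k/q_k = 56/3
…
k=4  a_k=2  p_k/q_k = 318/17
k=5  a_k=1  p_k/q_k = 449/24
(x₁, y₁) = (449, 24);  449² − 350·24² = 1 ✓

449 24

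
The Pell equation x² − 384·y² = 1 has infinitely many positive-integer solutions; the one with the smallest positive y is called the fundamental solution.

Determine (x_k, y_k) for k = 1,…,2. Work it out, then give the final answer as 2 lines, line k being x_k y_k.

4801 245
46099201 2352490

√384 → a₀=19, period (1,1,2,9,2,1,1,38); ℓ=8 even so k=7
step 0: (19, 1)  from 19·(1,0) + (0,1)
…
step 6: (2861, 146)  from 1·(1940,99) + (921,47)
step 7: (4801, 245)  from 1·(2861,146) + (1940,99)
fundamental: x₁=4801, y₁=245  (since 23049601 − 384·60025 = 1)
k=2:  x_2 = 4801·4801+384·245·245 = 46099201,  y_2 = 4801·245+245·4801 = 2352490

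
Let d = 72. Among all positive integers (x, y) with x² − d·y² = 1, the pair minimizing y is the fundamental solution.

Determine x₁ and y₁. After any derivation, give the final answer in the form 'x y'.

17 2

[8; 2,16] for √72; ℓ=2 ⇒ convergent index 1
i=0: a=8 ⇒ p=8, q=1
i=1: a=2 ⇒ p=17, q=2
(x₁, y₁) = (17, 2);  17² − 72·2² = 1 ✓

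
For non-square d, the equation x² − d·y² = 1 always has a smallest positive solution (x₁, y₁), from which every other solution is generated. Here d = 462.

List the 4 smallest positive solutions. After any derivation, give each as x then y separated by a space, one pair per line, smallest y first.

43 2
3697 172
317899 14790
27335617 1271768

[21; 2,42] for √462; ℓ=2 ⇒ convergent index 1
i=0: a=21 ⇒ p=21, q=1
i=1: a=2 ⇒ p=43, q=2
(x₁, y₁) = (43, 2);  43² − 462·2² = 1 ✓
n=2: (43,2)∘(43,2) = (43·43+462·2·2, 43·2+2·43) = (3697,172)
n=3: (3697,172)∘(43,2) = (43·3697+462·2·172, 43·172+2·3697) = (317899,14790)
n=4: (317899,14790)∘(43,2) = (43·317899+462·2·14790, 43·14790+2·317899) = (27335617,1271768)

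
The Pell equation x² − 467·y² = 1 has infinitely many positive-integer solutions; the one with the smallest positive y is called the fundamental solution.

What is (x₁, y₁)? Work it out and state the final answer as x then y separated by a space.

√467 → a₀=21, period (1,1,1,1,3,…,1,1,42); ℓ=14 even so k=13
k=0  a_k=21  p_k/q_k = 21/1
k=1  a_k=1  p_k/q_k = 22/1
k=2  a_k=1  p_k/q_k = 43/2
k=3  a_k=1  p_k/q_k = 65/3
k=4  a_k=1  p_k/q_k = 108/5
k=5  a_k=3  p_k/q_k = 389/18
k=6  a_k=3  p_k/q_k = 1275/59
k=7  a_k=21  p_k/q_k = 27164/1257
k=8  a_k=3  p_k/q_k = 82767/3830
…
k=10  a_k=1  p_k/q_k = 358232/16577
k=11  a_k=1  p_k/q_k = 633697/29324
k=12  a_k=1  p_k/q_k = 991929/45901
k=13  a_k=1  p_k/q_k = 1625626/75225
fundamental: x₁=1625626, y₁=75225  (since 2642659891876 − 467·5658800625 = 1)

1625626 75225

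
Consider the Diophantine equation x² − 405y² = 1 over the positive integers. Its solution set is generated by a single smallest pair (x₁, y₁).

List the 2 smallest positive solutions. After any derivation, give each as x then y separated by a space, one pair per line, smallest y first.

161 8
51841 2576

d=405: √d = [20; 8,40] (ℓ=2, even), read p_1/q_1
k=0  a_k=20  p_k/q_k = 20/1
k=1  a_k=8  p_k/q_k = 161/8
fundamental: x₁=161, y₁=8  (since 25921 − 405·64 = 1)
k=2:  x_2 = 161·161+405·8·8 = 51841,  y_2 = 161·8+8·161 = 2576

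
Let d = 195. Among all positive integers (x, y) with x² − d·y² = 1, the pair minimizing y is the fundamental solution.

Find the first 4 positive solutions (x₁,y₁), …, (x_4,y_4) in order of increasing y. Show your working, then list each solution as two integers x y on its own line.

√195 → a₀=13, period (1,26); ℓ=2 even so k=1
a_0=13:  p_0=13·1+0=13,  q_0=13·0+1=1
a_1=1:  p_1=1·13+1=14,  q_1=1·1+0=1
fundamental: x₁=14, y₁=1  (since 196 − 195·1 = 1)
n=2: (14,1)∘(14,1) = (14·14+195·1·1, 14·1+1·14) = (391,28)
n=3: (391,28)∘(14,1) = (14·391+195·1·28, 14·28+1·391) = (10934,783)
n=4: (10934,783)∘(14,1) = (14·10934+195·1·783, 14·783+1·10934) = (305761,21896)

14 1
391 28
10934 783
305761 21896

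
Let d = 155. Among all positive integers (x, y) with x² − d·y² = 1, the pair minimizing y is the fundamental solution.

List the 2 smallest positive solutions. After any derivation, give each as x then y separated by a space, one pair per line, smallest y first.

√155 = [12; 2,4,2,24, …], period ℓ=4 (even) → k=3
i=0: a=12 ⇒ p=12, q=1
i=1: a=2 ⇒ p=25, q=2
i=2: a=4 ⇒ p=112, q=9
i=3: a=2 ⇒ p=249, q=20
fundamental: x₁=249, y₁=20  (since 62001 − 155·400 = 1)
k=2:  x_2 = 249·249+155·20·20 = 124001,  y_2 = 249·20+20·249 = 9960

249 20
124001 9960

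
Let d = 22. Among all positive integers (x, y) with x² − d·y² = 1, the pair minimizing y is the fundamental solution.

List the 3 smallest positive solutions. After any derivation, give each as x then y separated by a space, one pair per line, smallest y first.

197 42
77617 16548
30580901 6519870

√22 → a₀=4, period (1,2,4,2,1,8); ℓ=6 even so k=5
step 0: (4, 1)  from 4·(1,0) + (0,1)
step 1: (5, 1)  from 1·(4,1) + (1,0)
step 2: (14, 3)  from 2·(5,1) + (4,1)
…
step 4: (136, 29)  from 2·(61,13) + (14,3)
step 5: (197, 42)  from 1·(136,29) + (61,13)
fundamental: x₁=197, y₁=42  (since 38809 − 22·1764 = 1)
n=2: (197,42)∘(197,42) = (197·197+22·42·42, 197·42+42·197) = (77617,16548)
n=3: (77617,16548)∘(197,42) = (197·77617+22·42·16548, 197·16548+42·77617) = (30580901,6519870)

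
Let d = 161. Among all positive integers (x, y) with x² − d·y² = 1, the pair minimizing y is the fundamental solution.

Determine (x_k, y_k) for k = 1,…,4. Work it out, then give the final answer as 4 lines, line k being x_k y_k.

[12; 1,2,4,1,2,1,4,2,1,24] for √161; ℓ=10 ⇒ convergent index 9
i=0: a=12 ⇒ p=12, q=1
i=1: a=1 ⇒ p=13, q=1
…
i=3: a=4 ⇒ p=165, q=13
i=4: a=1 ⇒ p=203, q=16
i=5: a=2 ⇒ p=571, q=45
…
i=7: a=4 ⇒ p=3667, q=289
i=8: a=2 ⇒ p=8108, q=639
i=9: a=1 ⇒ p=11775, q=928
→ (11775, 928).  Check: 11775²=138650625, 161·928²=138650624, difference 1.
(11775+928√161)^2 = 277301249 + 21854400√161
(11775+928√161)^3 = 6530444402175 + 514671119072√161
(11775+928√161)^4 = 153791965393920001 + 12120504832291200√161

11775 928
277301249 21854400
6530444402175 514671119072
153791965393920001 12120504832291200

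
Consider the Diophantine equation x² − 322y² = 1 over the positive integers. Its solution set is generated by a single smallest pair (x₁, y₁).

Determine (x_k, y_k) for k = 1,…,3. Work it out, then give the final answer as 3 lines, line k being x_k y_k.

323 18
208657 11628
134792099 7511670

√322 → a₀=17, period (1,16,1,34); ℓ=4 even so k=3
a_0=17:  p_0=17·1+0=17,  q_0=17·0+1=1
a_1=1:  p_1=1·17+1=18,  q_1=1·1+0=1
a_2=16:  p_2=16·18+17=305,  q_2=16·1+1=17
a_3=1:  p_3=1·305+18=323,  q_3=1·17+1=18
(x₁, y₁) = (323, 18);  323² − 322·18² = 1 ✓
(x_2, y_2) = (323·323 + 322·18·18, 323·18 + 18·323) = (208657, 11628)
(x_3, y_3) = (323·208657 + 322·18·11628, 323·11628 + 18·208657) = (134792099, 7511670)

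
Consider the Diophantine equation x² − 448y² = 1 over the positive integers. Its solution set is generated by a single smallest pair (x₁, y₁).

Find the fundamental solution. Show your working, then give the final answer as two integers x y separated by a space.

√448 → a₀=21, period (6,42); ℓ=2 even so k=1
step 0: (21, 1)  from 21·(1,0) + (0,1)
step 1: (127, 6)  from 6·(21,1) + (1,0)
(x₁, y₁) = (127, 6);  127² − 448·6² = 1 ✓

127 6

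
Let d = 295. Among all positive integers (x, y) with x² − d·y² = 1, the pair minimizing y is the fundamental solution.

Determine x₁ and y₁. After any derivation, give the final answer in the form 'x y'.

d=295: √d = [17; 5,1,2,3,2,6,2,3,2,1,5,34] (ℓ=12, even), read p_11/q_11
k=0  a_k=17  p_k/q_k = 17/1
k=1  a_k=5  p_k/q_k = 86/5
…
k=3  a_k=2  p_k/q_k = 292/17
k=4  a_k=3  p_k/q_k = 979/57
k=5  a_k=2  p_k/q_k = 2250/131
k=6  a_k=6  p_k/q_k = 14479/843
…
k=9  a_k=2  p_k/q_k = 247414/14405
k=10  a_k=1  p_k/q_k = 355517/20699
k=11  a_k=5  p_k/q_k = 2024999/117900
→ (2024999, 117900).  Check: 2024999²=4100620950001, 295·117900²=4100620950000, difference 1.

2024999 117900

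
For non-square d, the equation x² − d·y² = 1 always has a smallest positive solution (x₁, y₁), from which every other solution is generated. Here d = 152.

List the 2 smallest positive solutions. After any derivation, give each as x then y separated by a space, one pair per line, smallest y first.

d=152: √d = [12; 3,24] (ℓ=2, even), read p_1/q_1
k=0  a_k=12  p_k/q_k = 12/1
k=1  a_k=3  p_k/q_k = 37/3
→ (37, 3).  Check: 37²=1369, 152·3²=1368, difference 1.
(37+3√152)^2 = 2737 + 222√152

37 3
2737 222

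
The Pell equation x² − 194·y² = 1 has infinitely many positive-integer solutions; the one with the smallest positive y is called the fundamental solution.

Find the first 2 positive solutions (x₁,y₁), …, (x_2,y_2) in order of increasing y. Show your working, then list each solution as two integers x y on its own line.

[13; 1,12,1,26] for √194; ℓ=4 ⇒ convergent index 3
i=0: a=13 ⇒ p=13, q=1
…
i=2: a=12 ⇒ p=181, q=13
i=3: a=1 ⇒ p=195, q=14
→ (195, 14).  Check: 195²=38025, 194·14²=38024, difference 1.
(x_2, y_2) = (195·195 + 194·14·14, 195·14 + 14·195) = (76049, 5460)

195 14
76049 5460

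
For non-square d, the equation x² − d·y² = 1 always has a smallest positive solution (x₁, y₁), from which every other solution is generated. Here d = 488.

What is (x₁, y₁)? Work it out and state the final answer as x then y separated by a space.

243 11

√488 = [22; 11,44, …], period ℓ=2 (even) → k=1
a_0=22:  p_0=22·1+0=22,  q_0=22·0+1=1
a_1=11:  p_1=11·22+1=243,  q_1=11·1+0=11
fundamental: x₁=243, y₁=11  (since 59049 − 488·121 = 1)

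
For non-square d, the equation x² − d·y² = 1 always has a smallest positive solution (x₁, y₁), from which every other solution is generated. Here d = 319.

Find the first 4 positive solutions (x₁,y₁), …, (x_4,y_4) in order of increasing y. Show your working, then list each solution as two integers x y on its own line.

d=319: √d = [17; 1,6,5,1,4,…,6,1,34] (ℓ=14, even), read p_13/q_13
i=0: a=17 ⇒ p=17, q=1
…
i=2: a=6 ⇒ p=125, q=7
…
i=4: a=1 ⇒ p=768, q=43
i=5: a=4 ⇒ p=3715, q=208
i=6: a=3 ⇒ p=11913, q=667
i=7: a=1 ⇒ p=15628, q=875
i=8: a=3 ⇒ p=58797, q=3292
…
i=10: a=1 ⇒ p=309613, q=17335
i=11: a=5 ⇒ p=1798881, q=100718
i=12: a=6 ⇒ p=11102899, q=621643
i=13: a=1 ⇒ p=12901780, q=722361
fundamental: x₁=12901780, y₁=722361  (since 166455927168400 − 319·521805414321 = 1)
(12901780+722361√319)^2 = 332911854336799 + 18639485405160√319
(12901780+722361√319)^3 = 8590311008090840302660 + 480965080021169647239√319
(12901780+722361√319)^4 = 221660605515932150288251132801 + 12410611300231033623224965680√319

12901780 722361
332911854336799 18639485405160
8590311008090840302660 480965080021169647239
221660605515932150288251132801 12410611300231033623224965680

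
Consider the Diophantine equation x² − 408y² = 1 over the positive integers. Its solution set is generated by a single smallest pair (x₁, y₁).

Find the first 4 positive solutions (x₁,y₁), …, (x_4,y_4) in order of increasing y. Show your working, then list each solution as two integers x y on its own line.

101 5
20401 1010
4120901 204015
832401601 41210020

d=408: √d = [20; 5,40] (ℓ=2, even), read p_1/q_1
a_0=20:  p_0=20·1+0=20,  q_0=20·0+1=1
a_1=5:  p_1=5·20+1=101,  q_1=5·1+0=5
(x₁, y₁) = (101, 5);  101² − 408·5² = 1 ✓
n=2: (101,5)∘(101,5) = (101·101+408·5·5, 101·5+5·101) = (20401,1010)
n=3: (20401,1010)∘(101,5) = (101·20401+408·5·1010, 101·1010+5·20401) = (4120901,204015)
n=4: (4120901,204015)∘(101,5) = (101·4120901+408·5·204015, 101·204015+5·4120901) = (832401601,41210020)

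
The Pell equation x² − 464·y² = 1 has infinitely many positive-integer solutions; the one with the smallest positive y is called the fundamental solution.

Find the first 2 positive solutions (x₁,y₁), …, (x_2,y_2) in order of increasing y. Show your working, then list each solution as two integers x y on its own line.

√464 = [21; 1,1,5,1,1,1,5,1,1,42, …], period ℓ=10 (even) → k=9
a_0=21:  p_0=21·1+0=21,  q_0=21·0+1=1
a_1=1:  p_1=1·21+1=22,  q_1=1·1+0=1
a_2=1:  p_2=1·22+21=43,  q_2=1·1+1=2
a_3=5:  p_3=5·43+22=237,  q_3=5·2+1=11
…
a_5=1:  p_5=1·280+237=517,  q_5=1·13+11=24
a_6=1:  p_6=1·517+280=797,  q_6=1·24+13=37
a_7=5:  p_7=5·797+517=4502,  q_7=5·37+24=209
a_8=1:  p_8=1·4502+797=5299,  q_8=1·209+37=246
a_9=1:  p_9=1·5299+4502=9801,  q_9=1·246+209=455
(x₁, y₁) = (9801, 455);  9801² − 464·455² = 1 ✓
(x_2, y_2) = (9801·9801 + 464·455·455, 9801·455 + 455·9801) = (192119201, 8918910)

9801 455
192119201 8918910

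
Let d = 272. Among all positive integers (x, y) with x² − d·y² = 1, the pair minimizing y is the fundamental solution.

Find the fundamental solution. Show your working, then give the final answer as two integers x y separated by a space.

33 2

√272 = [16; 2,32, …], period ℓ=2 (even) → k=1
a_0=16:  p_0=16·1+0=16,  q_0=16·0+1=1
a_1=2:  p_1=2·16+1=33,  q_1=2·1+0=2
fundamental: x₁=33, y₁=2  (since 1089 − 272·4 = 1)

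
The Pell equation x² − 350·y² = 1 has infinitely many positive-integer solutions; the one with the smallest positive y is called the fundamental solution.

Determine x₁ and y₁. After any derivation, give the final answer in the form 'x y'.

√350 → a₀=18, period (1,2,2,2,1,36); ℓ=6 even so k=5
i=0: a=18 ⇒ p=18, q=1
…
i=2: a=2 ⇒ p=56, q=3
i=3: a=2 ⇒ p=131, q=7
i=4: a=2 ⇒ p=318, q=17
i=5: a=1 ⇒ p=449, q=24
(x₁, y₁) = (449, 24);  449² − 350·24² = 1 ✓

449 24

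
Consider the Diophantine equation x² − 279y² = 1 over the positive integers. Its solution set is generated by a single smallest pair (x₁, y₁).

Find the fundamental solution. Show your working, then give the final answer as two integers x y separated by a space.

√279 → a₀=16, period (1,2,2,1,2,2,1,32); ℓ=8 even so k=7
k=0  a_k=16  p_k/q_k = 16/1
k=1  a_k=1  p_k/q_k = 17/1
k=2  a_k=2  p_k/q_k = 50/3
…
k=4  a_k=1  p_k/q_k = 167/10
k=5  a_k=2  p_k/q_k = 451/27
k=6  a_k=2  p_k/q_k = 1069/64
k=7  a_k=1  p_k/q_k = 1520/91
(x₁, y₁) = (1520, 91);  1520² − 279·91² = 1 ✓

1520 91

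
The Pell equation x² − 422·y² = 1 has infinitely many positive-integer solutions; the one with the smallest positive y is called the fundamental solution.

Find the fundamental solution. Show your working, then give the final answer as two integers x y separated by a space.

√422 → a₀=20, period (1,1,5,2,1,…,1,1,40); ℓ=14 even so k=13
i=0: a=20 ⇒ p=20, q=1
i=1: a=1 ⇒ p=21, q=1
…
i=6: a=3 ⇒ p=2650, q=129
i=7: a=20 ⇒ p=53719, q=2615
…
i=10: a=2 ⇒ p=598859, q=29152
…
i=12: a=1 ⇒ p=3810680, q=185501
i=13: a=1 ⇒ p=7022501, q=341850
→ (7022501, 341850).  Check: 7022501²=49315520295001, 422·341850²=49315520295000, difference 1.

7022501 341850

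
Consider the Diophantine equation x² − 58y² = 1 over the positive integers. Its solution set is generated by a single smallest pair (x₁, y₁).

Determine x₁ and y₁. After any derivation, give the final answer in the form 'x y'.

19603 2574

[7; 1,1,1,1,1,1,14] for √58; ℓ=7 ⇒ convergent index 13
a_0=7:  p_0=7·1+0=7,  q_0=7·0+1=1
…
a_4=1:  p_4=1·23+15=38,  q_4=1·3+2=5
a_5=1:  p_5=1·38+23=61,  q_5=1·5+3=8
a_6=1:  p_6=1·61+38=99,  q_6=1·8+5=13
a_7=14:  p_7=14·99+61=1447,  q_7=14·13+8=190
…
a_9=1:  p_9=1·1546+1447=2993,  q_9=1·203+190=393
a_10=1:  p_10=1·2993+1546=4539,  q_10=1·393+203=596
a_11=1:  p_11=1·4539+2993=7532,  q_11=1·596+393=989
a_12=1:  p_12=1·7532+4539=12071,  q_12=1·989+596=1585
a_13=1:  p_13=1·12071+7532=19603,  q_13=1·1585+989=2574
fundamental: x₁=19603, y₁=2574  (since 384277609 − 58·6625476 = 1)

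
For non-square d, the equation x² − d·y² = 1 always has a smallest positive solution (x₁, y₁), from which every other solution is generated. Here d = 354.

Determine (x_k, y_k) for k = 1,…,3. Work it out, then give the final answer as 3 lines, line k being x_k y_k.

[18; 1,4,2,2,18,2,2,4,1,36] for √354; ℓ=10 ⇒ convergent index 9
a_0=18:  p_0=18·1+0=18,  q_0=18·0+1=1
a_1=1:  p_1=1·18+1=19,  q_1=1·1+0=1
…
a_4=2:  p_4=2·207+94=508,  q_4=2·11+5=27
a_5=18:  p_5=18·508+207=9351,  q_5=18·27+11=497
a_6=2:  p_6=2·9351+508=19210,  q_6=2·497+27=1021
a_7=2:  p_7=2·19210+9351=47771,  q_7=2·1021+497=2539
a_8=4:  p_8=4·47771+19210=210294,  q_8=4·2539+1021=11177
a_9=1:  p_9=1·210294+47771=258065,  q_9=1·11177+2539=13716
(x₁, y₁) = (258065, 13716);  258065² − 354·13716² = 1 ✓
k=2:  x_2 = 258065·258065+354·13716·13716 = 133195088449,  y_2 = 258065·13716+13716·258065 = 7079239080
k=3:  x_3 = 258065·133195088449+354·13716·7079239080 = 68745981000924305,  y_3 = 258065·7079239080+13716·133195088449 = 3653807666346684

258065 13716
133195088449 7079239080
68745981000924305 3653807666346684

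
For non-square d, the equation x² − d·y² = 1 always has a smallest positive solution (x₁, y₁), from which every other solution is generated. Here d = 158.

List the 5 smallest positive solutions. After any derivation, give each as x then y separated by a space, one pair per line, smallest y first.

√158 → a₀=12, period (1,1,3,12,3,1,1,24); ℓ=8 even so k=7
k=0  a_k=12  p_k/q_k = 12/1
…
k=2  a_k=1  p_k/q_k = 25/2
k=3  a_k=3  p_k/q_k = 88/7
k=4  a_k=12  p_k/q_k = 1081/86
…
k=6  a_k=1  p_k/q_k = 4412/351
k=7  a_k=1  p_k/q_k = 7743/616
fundamental: x₁=7743, y₁=616  (since 59954049 − 158·379456 = 1)
(7743+616√158)^2 = 119908097 + 9539376√158
(7743+616√158)^3 = 1856896782399 + 147726776120√158
(7743+616√158)^4 = 28755903452322817 + 2287696845454944√158
(7743+616√158)^5 = 445313919005774361663 + 35427273200988486664√158

7743 616
119908097 9539376
1856896782399 147726776120
28755903452322817 2287696845454944
445313919005774361663 35427273200988486664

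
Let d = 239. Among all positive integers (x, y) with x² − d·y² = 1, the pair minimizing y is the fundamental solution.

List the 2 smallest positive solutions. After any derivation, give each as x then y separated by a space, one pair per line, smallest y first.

[15; 2,5,1,2,4,15,4,2,1,5,2,30] for √239; ℓ=12 ⇒ convergent index 11
k=0  a_k=15  p_k/q_k = 15/1
…
k=9  a_k=1  p_k/q_k = 500258/32359
k=10  a_k=5  p_k/q_k = 2847431/184185
k=11  a_k=2  p_k/q_k = 6195120/400729
(x₁, y₁) = (6195120, 400729);  6195120² − 239·400729² = 1 ✓
k=2:  x_2 = 6195120·6195120+239·400729·400729 = 76759023628799,  y_2 = 6195120·400729+400729·6195120 = 4965128484960

6195120 400729
76759023628799 4965128484960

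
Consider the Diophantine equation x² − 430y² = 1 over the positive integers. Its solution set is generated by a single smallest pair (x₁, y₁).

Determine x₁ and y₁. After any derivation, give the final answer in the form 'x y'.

2862251 138030

[20; 1,2,1,3,1,…,2,1,40] for √430; ℓ=14 ⇒ convergent index 13
a_0=20:  p_0=20·1+0=20,  q_0=20·0+1=1
a_1=1:  p_1=1·20+1=21,  q_1=1·1+0=1
a_2=2:  p_2=2·21+20=62,  q_2=2·1+1=3
a_3=1:  p_3=1·62+21=83,  q_3=1·3+1=4
…
a_6=6:  p_6=6·394+311=2675,  q_6=6·19+15=129
…
a_8=6:  p_8=6·21794+2675=133439,  q_8=6·1051+129=6435
…
a_11=1:  p_11=1·599138+155233=754371,  q_11=1·28893+7486=36379
a_12=2:  p_12=2·754371+599138=2107880,  q_12=2·36379+28893=101651
a_13=1:  p_13=1·2107880+754371=2862251,  q_13=1·101651+36379=138030
(x₁, y₁) = (2862251, 138030);  2862251² − 430·138030² = 1 ✓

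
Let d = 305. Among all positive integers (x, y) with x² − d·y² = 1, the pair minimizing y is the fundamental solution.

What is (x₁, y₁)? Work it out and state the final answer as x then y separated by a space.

489 28

√305 = [17; 2,6,2,34, …], period ℓ=4 (even) → k=3
i=0: a=17 ⇒ p=17, q=1
…
i=2: a=6 ⇒ p=227, q=13
i=3: a=2 ⇒ p=489, q=28
fundamental: x₁=489, y₁=28  (since 239121 − 305·784 = 1)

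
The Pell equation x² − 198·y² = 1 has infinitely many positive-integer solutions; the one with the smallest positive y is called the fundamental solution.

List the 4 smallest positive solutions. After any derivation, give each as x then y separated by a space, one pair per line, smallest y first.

√198 = [14; 14,28, …], period ℓ=2 (even) → k=1
a_0=14:  p_0=14·1+0=14,  q_0=14·0+1=1
a_1=14:  p_1=14·14+1=197,  q_1=14·1+0=14
→ (197, 14).  Check: 197²=38809, 198·14²=38808, difference 1.
(197+14√198)^2 = 77617 + 5516√198
(197+14√198)^3 = 30580901 + 2173290√198
(197+14√198)^4 = 12048797377 + 856270744√198

197 14
77617 5516
30580901 2173290
12048797377 856270744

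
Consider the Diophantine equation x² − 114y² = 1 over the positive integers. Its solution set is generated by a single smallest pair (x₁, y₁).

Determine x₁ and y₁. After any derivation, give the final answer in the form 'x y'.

d=114: √d = [10; 1,2,10,2,1,20] (ℓ=6, even), read p_5/q_5
step 0: (10, 1)  from 10·(1,0) + (0,1)
…
step 2: (32, 3)  from 2·(11,1) + (10,1)
…
step 4: (694, 65)  from 2·(331,31) + (32,3)
step 5: (1025, 96)  from 1·(694,65) + (331,31)
fundamental: x₁=1025, y₁=96  (since 1050625 − 114·9216 = 1)

1025 96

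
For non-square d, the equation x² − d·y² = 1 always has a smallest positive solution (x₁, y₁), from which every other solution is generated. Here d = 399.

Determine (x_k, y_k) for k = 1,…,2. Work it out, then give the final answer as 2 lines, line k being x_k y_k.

√399 = [19; 1,38, …], period ℓ=2 (even) → k=1
step 0: (19, 1)  from 19·(1,0) + (0,1)
step 1: (20, 1)  from 1·(19,1) + (1,0)
→ (20, 1).  Check: 20²=400, 399·1²=399, difference 1.
(x_2, y_2) = (20·20 + 399·1·1, 20·1 + 1·20) = (799, 40)

20 1
799 40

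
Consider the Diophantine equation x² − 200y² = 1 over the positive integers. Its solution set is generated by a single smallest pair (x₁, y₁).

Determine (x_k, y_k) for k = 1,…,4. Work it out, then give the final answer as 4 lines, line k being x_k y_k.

d=200: √d = [14; 7,28] (ℓ=2, even), read p_1/q_1
step 0: (14, 1)  from 14·(1,0) + (0,1)
step 1: (99, 7)  from 7·(14,1) + (1,0)
(x₁, y₁) = (99, 7);  99² − 200·7² = 1 ✓
n=2: (99,7)∘(99,7) = (99·99+200·7·7, 99·7+7·99) = (19601,1386)
n=3: (19601,1386)∘(99,7) = (99·19601+200·7·1386, 99·1386+7·19601) = (3880899,274421)
n=4: (3880899,274421)∘(99,7) = (99·3880899+200·7·274421, 99·274421+7·3880899) = (768398401,54333972)

99 7
19601 1386
3880899 274421
768398401 54333972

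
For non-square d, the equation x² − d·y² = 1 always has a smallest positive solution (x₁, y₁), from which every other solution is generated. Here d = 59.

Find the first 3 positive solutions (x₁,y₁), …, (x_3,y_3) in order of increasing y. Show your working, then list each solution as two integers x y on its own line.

d=59: √d = [7; 1,2,7,2,1,14] (ℓ=6, even), read p_5/q_5
i=0: a=7 ⇒ p=7, q=1
i=1: a=1 ⇒ p=8, q=1
i=2: a=2 ⇒ p=23, q=3
…
i=4: a=2 ⇒ p=361, q=47
i=5: a=1 ⇒ p=530, q=69
fundamental: x₁=530, y₁=69  (since 280900 − 59·4761 = 1)
(x_2, y_2) = (530·530 + 59·69·69, 530·69 + 69·530) = (561799, 73140)
(x_3, y_3) = (530·561799 + 59·69·73140, 530·73140 + 69·561799) = (595506410, 77528331)

530 69
561799 73140
595506410 77528331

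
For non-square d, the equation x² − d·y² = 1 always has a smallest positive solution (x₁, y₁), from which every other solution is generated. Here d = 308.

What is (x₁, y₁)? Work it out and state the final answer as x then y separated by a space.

351 20

√308 → a₀=17, period (1,1,4,1,1,34); ℓ=6 even so k=5
a_0=17:  p_0=17·1+0=17,  q_0=17·0+1=1
a_1=1:  p_1=1·17+1=18,  q_1=1·1+0=1
a_2=1:  p_2=1·18+17=35,  q_2=1·1+1=2
a_3=4:  p_3=4·35+18=158,  q_3=4·2+1=9
a_4=1:  p_4=1·158+35=193,  q_4=1·9+2=11
a_5=1:  p_5=1·193+158=351,  q_5=1·11+9=20
fundamental: x₁=351, y₁=20  (since 123201 − 308·400 = 1)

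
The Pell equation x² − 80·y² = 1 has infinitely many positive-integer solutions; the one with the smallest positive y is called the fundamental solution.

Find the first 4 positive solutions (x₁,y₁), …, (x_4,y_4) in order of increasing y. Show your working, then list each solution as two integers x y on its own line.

√80 = [8; 1,16, …], period ℓ=2 (even) → k=1
k=0  a_k=8  p_k/q_k = 8/1
k=1  a_k=1  p_k/q_k = 9/1
→ (9, 1).  Check: 9²=81, 80·1²=80, difference 1.
k=2:  x_2 = 9·9+80·1·1 = 161,  y_2 = 9·1+1·9 = 18
k=3:  x_3 = 9·161+80·1·18 = 2889,  y_3 = 9·18+1·161 = 323
k=4:  x_4 = 9·2889+80·1·323 = 51841,  y_4 = 9·323+1·2889 = 5796

9 1
161 18
2889 323
51841 5796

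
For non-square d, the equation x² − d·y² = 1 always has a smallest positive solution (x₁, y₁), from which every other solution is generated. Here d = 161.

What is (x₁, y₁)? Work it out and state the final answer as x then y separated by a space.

11775 928

√161 = [12; 1,2,4,1,2,1,4,2,1,24, …], period ℓ=10 (even) → k=9
i=0: a=12 ⇒ p=12, q=1
i=1: a=1 ⇒ p=13, q=1
i=2: a=2 ⇒ p=38, q=3
i=3: a=4 ⇒ p=165, q=13
…
i=5: a=2 ⇒ p=571, q=45
…
i=8: a=2 ⇒ p=8108, q=639
i=9: a=1 ⇒ p=11775, q=928
→ (11775, 928).  Check: 11775²=138650625, 161·928²=138650624, difference 1.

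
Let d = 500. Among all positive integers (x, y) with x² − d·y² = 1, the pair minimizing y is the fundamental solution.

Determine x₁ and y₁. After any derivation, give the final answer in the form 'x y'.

d=500: √d = [22; 2,1,3,2,1,…,1,2,44] (ℓ=14, even), read p_13/q_13
step 0: (22, 1)  from 22·(1,0) + (0,1)
step 1: (45, 2)  from 2·(22,1) + (1,0)
…
step 3: (246, 11)  from 3·(67,3) + (45,2)
…
step 12: (335522, 15005)  from 1·(259205,11592) + (76317,3413)
step 13: (930249, 41602)  from 2·(335522,15005) + (259205,11592)
fundamental: x₁=930249, y₁=41602  (since 865363202001 − 500·1730726404 = 1)

930249 41602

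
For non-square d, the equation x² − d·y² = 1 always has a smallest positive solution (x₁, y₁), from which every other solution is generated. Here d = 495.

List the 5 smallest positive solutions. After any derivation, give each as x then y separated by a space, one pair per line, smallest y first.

89 4
15841 712
2819609 126732
501874561 22557584
89330852249 4015123220

√495 = [22; 4,44, …], period ℓ=2 (even) → k=1
step 0: (22, 1)  from 22·(1,0) + (0,1)
step 1: (89, 4)  from 4·(22,1) + (1,0)
(x₁, y₁) = (89, 4);  89² − 495·4² = 1 ✓
(89+4√495)^2 = 15841 + 712√495
(89+4√495)^3 = 2819609 + 126732√495
(89+4√495)^4 = 501874561 + 22557584√495
(89+4√495)^5 = 89330852249 + 4015123220√495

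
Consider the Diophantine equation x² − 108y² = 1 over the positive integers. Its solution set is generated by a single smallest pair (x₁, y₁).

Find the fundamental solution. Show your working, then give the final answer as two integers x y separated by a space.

[10; 2,1,1,4,1,1,2,20] for √108; ℓ=8 ⇒ convergent index 7
k=0  a_k=10  p_k/q_k = 10/1
k=1  a_k=2  p_k/q_k = 21/2
k=2  a_k=1  p_k/q_k = 31/3
k=3  a_k=1  p_k/q_k = 52/5
…
k=5  a_k=1  p_k/q_k = 291/28
k=6  a_k=1  p_k/q_k = 530/51
k=7  a_k=2  p_k/q_k = 1351/130
→ (1351, 130).  Check: 1351²=1825201, 108·130²=1825200, difference 1.

1351 130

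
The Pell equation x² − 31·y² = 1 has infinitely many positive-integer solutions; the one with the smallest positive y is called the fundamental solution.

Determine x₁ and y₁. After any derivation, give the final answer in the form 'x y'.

1520 273

d=31: √d = [5; 1,1,3,5,3,1,1,10] (ℓ=8, even), read p_7/q_7
k=0  a_k=5  p_k/q_k = 5/1
k=1  a_k=1  p_k/q_k = 6/1
k=2  a_k=1  p_k/q_k = 11/2
k=3  a_k=3  p_k/q_k = 39/7
…
k=5  a_k=3  p_k/q_k = 657/118
k=6  a_k=1  p_k/q_k = 863/155
k=7  a_k=1  p_k/q_k = 1520/273
(x₁, y₁) = (1520, 273);  1520² − 31·273² = 1 ✓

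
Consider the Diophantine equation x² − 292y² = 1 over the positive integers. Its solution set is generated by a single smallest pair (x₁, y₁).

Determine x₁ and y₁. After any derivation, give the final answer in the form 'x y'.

√292 → a₀=17, period (11,2,1,3,8,3,1,2,11,34); ℓ=10 even so k=9
a_0=17:  p_0=17·1+0=17,  q_0=17·0+1=1
…
a_2=2:  p_2=2·188+17=393,  q_2=2·11+1=23
…
a_6=3:  p_6=3·17669+2136=55143,  q_6=3·1034+125=3227
…
a_8=2:  p_8=2·72812+55143=200767,  q_8=2·4261+3227=11749
a_9=11:  p_9=11·200767+72812=2281249,  q_9=11·11749+4261=133500
→ (2281249, 133500).  Check: 2281249²=5204097000001, 292·133500²=5204097000000, difference 1.

2281249 133500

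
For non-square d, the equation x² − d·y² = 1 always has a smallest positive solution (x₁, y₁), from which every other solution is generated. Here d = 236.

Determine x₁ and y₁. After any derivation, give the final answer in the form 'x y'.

[15; 2,1,3,5,1,6,1,5,3,1,2,30] for √236; ℓ=12 ⇒ convergent index 11
step 0: (15, 1)  from 15·(1,0) + (0,1)
step 1: (31, 2)  from 2·(15,1) + (1,0)
step 2: (46, 3)  from 1·(31,2) + (15,1)
step 3: (169, 11)  from 3·(46,3) + (31,2)
step 4: (891, 58)  from 5·(169,11) + (46,3)
step 5: (1060, 69)  from 1·(891,58) + (169,11)
step 6: (7251, 472)  from 6·(1060,69) + (891,58)
step 7: (8311, 541)  from 1·(7251,472) + (1060,69)
…
step 9: (154729, 10072)  from 3·(48806,3177) + (8311,541)
step 10: (203535, 13249)  from 1·(154729,10072) + (48806,3177)
step 11: (561799, 36570)  from 2·(203535,13249) + (154729,10072)
(x₁, y₁) = (561799, 36570);  561799² − 236·36570² = 1 ✓

561799 36570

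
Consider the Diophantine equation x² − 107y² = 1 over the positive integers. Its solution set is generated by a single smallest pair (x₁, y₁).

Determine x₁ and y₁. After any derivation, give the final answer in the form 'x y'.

962 93

√107 → a₀=10, period (2,1,9,1,2,20); ℓ=6 even so k=5
i=0: a=10 ⇒ p=10, q=1
i=1: a=2 ⇒ p=21, q=2
…
i=3: a=9 ⇒ p=300, q=29
i=4: a=1 ⇒ p=331, q=32
i=5: a=2 ⇒ p=962, q=93
fundamental: x₁=962, y₁=93  (since 925444 − 107·8649 = 1)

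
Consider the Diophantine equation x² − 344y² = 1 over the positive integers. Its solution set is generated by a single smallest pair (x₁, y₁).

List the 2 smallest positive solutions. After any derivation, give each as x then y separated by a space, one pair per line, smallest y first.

√344 → a₀=18, period (1,1,4,1,3,1,4,1,1,36); ℓ=10 even so k=9
step 0: (18, 1)  from 18·(1,0) + (0,1)
…
step 3: (167, 9)  from 4·(37,2) + (19,1)
…
step 5: (779, 42)  from 3·(204,11) + (167,9)
step 6: (983, 53)  from 1·(779,42) + (204,11)
…
step 8: (5694, 307)  from 1·(4711,254) + (983,53)
step 9: (10405, 561)  from 1·(5694,307) + (4711,254)
→ (10405, 561).  Check: 10405²=108264025, 344·561²=108264024, difference 1.
(x_2, y_2) = (10405·10405 + 344·561·561, 10405·561 + 561·10405) = (216528049, 11674410)

10405 561
216528049 11674410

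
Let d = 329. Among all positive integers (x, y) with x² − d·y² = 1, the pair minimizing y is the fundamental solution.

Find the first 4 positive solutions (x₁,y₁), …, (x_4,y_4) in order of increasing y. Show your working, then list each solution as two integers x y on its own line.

√329 → a₀=18, period (7,4,2,1,1,4,1,1,2,4,7,36); ℓ=12 even so k=11
k=0  a_k=18  p_k/q_k = 18/1
…
k=10  a_k=4  p_k/q_k = 328794/18127
k=11  a_k=7  p_k/q_k = 2376415/131016
(x₁, y₁) = (2376415, 131016);  2376415² − 329·131016² = 1 ✓
n=2: (2376415,131016)∘(2376415,131016) = (2376415·2376415+329·131016·131016, 2376415·131016+131016·2376415) = (11294696504449,622696775280)
n=3: (11294696504449,622696775280)∘(2376415,131016) = (2376415·11294696504449+329·131016·622696775280, 2376415·622696775280+131016·11294696504449) = (53681772387237964255,2959571914453911384)
n=4: (53681772387237964255,2959571914453911384)∘(2376415,131016) = (2376415·53681772387237964255+329·131016·2959571914453911384, 2376415·2959571914453911384+131016·53681772387237964255) = (255140338255224918953587201,14066342182173360946441440)

2376415 131016
11294696504449 622696775280
53681772387237964255 2959571914453911384
255140338255224918953587201 14066342182173360946441440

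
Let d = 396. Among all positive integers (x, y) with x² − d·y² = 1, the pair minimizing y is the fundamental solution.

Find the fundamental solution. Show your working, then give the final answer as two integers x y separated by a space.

199 10

[19; 1,8,1,38] for √396; ℓ=4 ⇒ convergent index 3
a_0=19:  p_0=19·1+0=19,  q_0=19·0+1=1
a_1=1:  p_1=1·19+1=20,  q_1=1·1+0=1
a_2=8:  p_2=8·20+19=179,  q_2=8·1+1=9
a_3=1:  p_3=1·179+20=199,  q_3=1·9+1=10
→ (199, 10).  Check: 199²=39601, 396·10²=39600, difference 1.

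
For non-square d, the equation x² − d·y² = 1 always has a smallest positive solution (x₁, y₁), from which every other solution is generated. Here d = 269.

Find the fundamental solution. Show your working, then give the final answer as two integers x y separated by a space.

13449 820

√269 = [16; 2,2,32, …], period ℓ=3 (odd) → k=5
i=0: a=16 ⇒ p=16, q=1
i=1: a=2 ⇒ p=33, q=2
i=2: a=2 ⇒ p=82, q=5
i=3: a=32 ⇒ p=2657, q=162
i=4: a=2 ⇒ p=5396, q=329
i=5: a=2 ⇒ p=13449, q=820
→ (13449, 820).  Check: 13449²=180875601, 269·820²=180875600, difference 1.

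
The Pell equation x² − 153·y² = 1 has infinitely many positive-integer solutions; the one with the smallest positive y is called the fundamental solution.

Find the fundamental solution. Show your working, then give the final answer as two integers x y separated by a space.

2177 176

d=153: √d = [12; 2,1,2,2,2,1,2,24] (ℓ=8, even), read p_7/q_7
a_0=12:  p_0=12·1+0=12,  q_0=12·0+1=1
a_1=2:  p_1=2·12+1=25,  q_1=2·1+0=2
…
a_6=1:  p_6=1·569+235=804,  q_6=1·46+19=65
a_7=2:  p_7=2·804+569=2177,  q_7=2·65+46=176
(x₁, y₁) = (2177, 176);  2177² − 153·176² = 1 ✓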